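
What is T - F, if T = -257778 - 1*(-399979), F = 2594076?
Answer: -2451875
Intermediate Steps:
T = 142201 (T = -257778 + 399979 = 142201)
T - F = 142201 - 1*2594076 = 142201 - 2594076 = -2451875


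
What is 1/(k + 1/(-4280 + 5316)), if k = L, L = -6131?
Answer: -1036/6351715 ≈ -0.00016311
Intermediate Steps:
k = -6131
1/(k + 1/(-4280 + 5316)) = 1/(-6131 + 1/(-4280 + 5316)) = 1/(-6131 + 1/1036) = 1/(-6351715/1036) = -1036/6351715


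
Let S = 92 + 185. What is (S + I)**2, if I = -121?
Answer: 24336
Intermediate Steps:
S = 277
(S + I)**2 = (277 - 121)**2 = 156**2 = 24336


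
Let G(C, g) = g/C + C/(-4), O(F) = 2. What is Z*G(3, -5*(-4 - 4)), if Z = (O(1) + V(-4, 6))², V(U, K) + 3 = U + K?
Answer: 151/12 ≈ 12.583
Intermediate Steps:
G(C, g) = -C/4 + g/C (G(C, g) = g/C + C*(-¼) = g/C - C/4 = -C/4 + g/C)
V(U, K) = -3 + K + U (V(U, K) = -3 + (U + K) = -3 + (K + U) = -3 + K + U)
Z = 1 (Z = (2 + (-3 + 6 - 4))² = (2 - 1)² = 1² = 1)
Z*G(3, -5*(-4 - 4)) = 1*(-¼*3 - 5*(-4 - 4)/3) = 1*(-¾ - 5*(-8)*(⅓)) = 1*(-¾ + 40*(⅓)) = 1*(-¾ + 40/3) = 1*(151/12) = 151/12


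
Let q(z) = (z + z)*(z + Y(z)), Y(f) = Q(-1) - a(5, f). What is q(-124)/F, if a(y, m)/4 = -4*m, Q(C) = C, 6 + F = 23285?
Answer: 523032/23279 ≈ 22.468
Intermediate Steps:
F = 23279 (F = -6 + 23285 = 23279)
a(y, m) = -16*m (a(y, m) = 4*(-4*m) = -16*m)
Y(f) = -1 + 16*f (Y(f) = -1 - (-16)*f = -1 + 16*f)
q(z) = 2*z*(-1 + 17*z) (q(z) = (z + z)*(z + (-1 + 16*z)) = (2*z)*(-1 + 17*z) = 2*z*(-1 + 17*z))
q(-124)/F = (2*(-124)*(-1 + 17*(-124)))/23279 = (2*(-124)*(-1 - 2108))*(1/23279) = (2*(-124)*(-2109))*(1/23279) = 523032*(1/23279) = 523032/23279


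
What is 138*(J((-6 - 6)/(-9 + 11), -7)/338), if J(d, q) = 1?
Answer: 69/169 ≈ 0.40828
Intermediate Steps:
138*(J((-6 - 6)/(-9 + 11), -7)/338) = 138*(1/338) = 69/169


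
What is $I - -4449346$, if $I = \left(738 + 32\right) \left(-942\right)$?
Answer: $3724006$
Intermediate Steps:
$I = -725340$ ($I = 770 \left(-942\right) = -725340$)
$I - -4449346 = -725340 - -4449346 = -725340 + 4449346 = 3724006$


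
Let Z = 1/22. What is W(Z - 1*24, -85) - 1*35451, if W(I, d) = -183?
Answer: -35634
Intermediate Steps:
Z = 1/22 ≈ 0.045455
W(Z - 1*24, -85) - 1*35451 = -183 - 1*35451 = -183 - 35451 = -35634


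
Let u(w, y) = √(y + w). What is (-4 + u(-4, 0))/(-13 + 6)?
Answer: 4/7 - 2*I/7 ≈ 0.57143 - 0.28571*I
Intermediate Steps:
u(w, y) = √(w + y)
(-4 + u(-4, 0))/(-13 + 6) = (-4 + √(-4 + 0))/(-13 + 6) = (-4 + √(-4))/(-7) = -(-4 + 2*I)/7 = 4/7 - 2*I/7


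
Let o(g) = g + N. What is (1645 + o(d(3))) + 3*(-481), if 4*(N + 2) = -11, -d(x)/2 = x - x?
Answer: 789/4 ≈ 197.25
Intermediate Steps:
d(x) = 0 (d(x) = -2*(x - x) = -2*0 = 0)
N = -19/4 (N = -2 + (¼)*(-11) = -2 - 11/4 = -19/4 ≈ -4.7500)
o(g) = -19/4 + g (o(g) = g - 19/4 = -19/4 + g)
(1645 + o(d(3))) + 3*(-481) = (1645 + (-19/4 + 0)) + 3*(-481) = (1645 - 19/4) - 1443 = 6561/4 - 1443 = 789/4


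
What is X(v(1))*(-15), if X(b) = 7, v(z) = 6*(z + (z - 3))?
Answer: -105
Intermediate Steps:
v(z) = -18 + 12*z (v(z) = 6*(z + (-3 + z)) = 6*(-3 + 2*z) = -18 + 12*z)
X(v(1))*(-15) = 7*(-15) = -105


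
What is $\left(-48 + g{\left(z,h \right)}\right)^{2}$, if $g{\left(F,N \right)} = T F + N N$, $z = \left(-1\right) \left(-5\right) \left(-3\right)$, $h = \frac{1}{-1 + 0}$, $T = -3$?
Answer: $4$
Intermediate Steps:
$h = -1$ ($h = \frac{1}{-1} = -1$)
$z = -15$ ($z = 5 \left(-3\right) = -15$)
$g{\left(F,N \right)} = N^{2} - 3 F$ ($g{\left(F,N \right)} = - 3 F + N N = - 3 F + N^{2} = N^{2} - 3 F$)
$\left(-48 + g{\left(z,h \right)}\right)^{2} = \left(-48 + \left(\left(-1\right)^{2} - -45\right)\right)^{2} = \left(-48 + \left(1 + 45\right)\right)^{2} = \left(-48 + 46\right)^{2} = \left(-2\right)^{2} = 4$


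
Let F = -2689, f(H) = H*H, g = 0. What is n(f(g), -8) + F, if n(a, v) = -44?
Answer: -2733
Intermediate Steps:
f(H) = H**2
n(f(g), -8) + F = -44 - 2689 = -2733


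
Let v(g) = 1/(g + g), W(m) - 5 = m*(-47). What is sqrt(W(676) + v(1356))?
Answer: I*sqrt(58411125834)/1356 ≈ 178.23*I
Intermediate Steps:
W(m) = 5 - 47*m (W(m) = 5 + m*(-47) = 5 - 47*m)
v(g) = 1/(2*g)
sqrt(W(676) + v(1356)) = sqrt((5 - 47*676) + (1/2)/1356) = sqrt((5 - 31772) + (1/2)*(1/1356)) = sqrt(-31767 + 1/2712) = sqrt(-86152103/2712) = I*sqrt(58411125834)/1356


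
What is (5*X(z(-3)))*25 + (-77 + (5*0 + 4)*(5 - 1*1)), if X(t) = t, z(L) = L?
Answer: -436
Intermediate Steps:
(5*X(z(-3)))*25 + (-77 + (5*0 + 4)*(5 - 1*1)) = (5*(-3))*25 + (-77 + (5*0 + 4)*(5 - 1*1)) = -15*25 + (-77 + (0 + 4)*(5 - 1)) = -375 + (-77 + 4*4) = -375 + (-77 + 16) = -375 - 61 = -436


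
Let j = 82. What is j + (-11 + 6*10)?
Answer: 131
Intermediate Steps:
j + (-11 + 6*10) = 82 + (-11 + 6*10) = 82 + (-11 + 60) = 82 + 49 = 131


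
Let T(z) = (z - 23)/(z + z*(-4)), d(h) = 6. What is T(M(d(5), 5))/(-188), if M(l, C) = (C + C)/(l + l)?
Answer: -133/2820 ≈ -0.047163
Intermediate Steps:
M(l, C) = C/l (M(l, C) = (2*C)/((2*l)) = (2*C)*(1/(2*l)) = C/l)
T(z) = -(-23 + z)/(3*z) (T(z) = (-23 + z)/(z - 4*z) = (-23 + z)/((-3*z)) = (-23 + z)*(-1/(3*z)) = -(-23 + z)/(3*z))
T(M(d(5), 5))/(-188) = ((23 - 5/6)/(3*((5/6))))/(-188) = ((23 - 5/6)/(3*((5*(1/6)))))*(-1/188) = ((23 - 1*5/6)/(3*(5/6)))*(-1/188) = ((1/3)*(6/5)*(23 - 5/6))*(-1/188) = ((1/3)*(6/5)*(133/6))*(-1/188) = (133/15)*(-1/188) = -133/2820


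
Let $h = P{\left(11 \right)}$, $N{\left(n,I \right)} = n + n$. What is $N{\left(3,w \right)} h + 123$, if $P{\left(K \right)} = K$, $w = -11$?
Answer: $189$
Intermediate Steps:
$N{\left(n,I \right)} = 2 n$
$h = 11$
$N{\left(3,w \right)} h + 123 = 2 \cdot 3 \cdot 11 + 123 = 6 \cdot 11 + 123 = 66 + 123 = 189$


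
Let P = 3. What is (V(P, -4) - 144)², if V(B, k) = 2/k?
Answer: 83521/4 ≈ 20880.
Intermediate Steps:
(V(P, -4) - 144)² = (2/(-4) - 144)² = (2*(-¼) - 144)² = (-½ - 144)² = (-289/2)² = 83521/4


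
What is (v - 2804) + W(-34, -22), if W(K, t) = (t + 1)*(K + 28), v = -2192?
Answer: -4870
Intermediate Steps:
W(K, t) = (1 + t)*(28 + K)
(v - 2804) + W(-34, -22) = (-2192 - 2804) + (28 - 34 + 28*(-22) - 34*(-22)) = -4996 + (28 - 34 - 616 + 748) = -4996 + 126 = -4870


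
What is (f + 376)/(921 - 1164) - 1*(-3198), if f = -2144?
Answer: 778882/243 ≈ 3205.3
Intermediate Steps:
(f + 376)/(921 - 1164) - 1*(-3198) = (-2144 + 376)/(921 - 1164) - 1*(-3198) = -1768/(-243) + 3198 = -1768*(-1/243) + 3198 = 1768/243 + 3198 = 778882/243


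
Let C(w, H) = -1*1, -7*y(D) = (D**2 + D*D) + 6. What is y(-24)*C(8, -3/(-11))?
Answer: 1158/7 ≈ 165.43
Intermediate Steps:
y(D) = -6/7 - 2*D**2/7 (y(D) = -((D**2 + D*D) + 6)/7 = -((D**2 + D**2) + 6)/7 = -(2*D**2 + 6)/7 = -(6 + 2*D**2)/7 = -6/7 - 2*D**2/7)
C(w, H) = -1
y(-24)*C(8, -3/(-11)) = (-6/7 - 2/7*(-24)**2)*(-1) = (-6/7 - 2/7*576)*(-1) = (-6/7 - 1152/7)*(-1) = -1158/7*(-1) = 1158/7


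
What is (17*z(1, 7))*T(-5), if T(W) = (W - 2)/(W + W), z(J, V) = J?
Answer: 119/10 ≈ 11.900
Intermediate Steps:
T(W) = (-2 + W)/(2*W) (T(W) = (-2 + W)/((2*W)) = (-2 + W)*(1/(2*W)) = (-2 + W)/(2*W))
(17*z(1, 7))*T(-5) = (17*1)*((½)*(-2 - 5)/(-5)) = 17*((½)*(-⅕)*(-7)) = 17*(7/10) = 119/10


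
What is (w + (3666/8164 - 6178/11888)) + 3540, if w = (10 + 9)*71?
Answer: 4562387991/933208 ≈ 4888.9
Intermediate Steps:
w = 1349 (w = 19*71 = 1349)
(w + (3666/8164 - 6178/11888)) + 3540 = (1349 + (3666/8164 - 6178/11888)) + 3540 = (1349 + (3666*(1/8164) - 6178*1/11888)) + 3540 = (1349 + (141/314 - 3089/5944)) + 3540 = (1349 - 65921/933208) + 3540 = 1258831671/933208 + 3540 = 4562387991/933208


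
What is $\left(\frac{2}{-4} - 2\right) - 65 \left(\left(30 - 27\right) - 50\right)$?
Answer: $\frac{6105}{2} \approx 3052.5$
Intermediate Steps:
$\left(\frac{2}{-4} - 2\right) - 65 \left(\left(30 - 27\right) - 50\right) = \left(2 \left(- \frac{1}{4}\right) - 2\right) - 65 \left(3 - 50\right) = \left(- \frac{1}{2} - 2\right) - -3055 = - \frac{5}{2} + 3055 = \frac{6105}{2}$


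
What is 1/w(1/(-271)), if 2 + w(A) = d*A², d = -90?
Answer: -73441/146972 ≈ -0.49969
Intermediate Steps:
w(A) = -2 - 90*A²
1/w(1/(-271)) = 1/(-2 - 90*(1/(-271))²) = 1/(-2 - 90*(-1/271)²) = 1/(-2 - 90*1/73441) = 1/(-2 - 90/73441) = 1/(-146972/73441) = -73441/146972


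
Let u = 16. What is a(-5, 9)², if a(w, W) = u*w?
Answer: 6400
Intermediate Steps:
a(w, W) = 16*w
a(-5, 9)² = (16*(-5))² = (-80)² = 6400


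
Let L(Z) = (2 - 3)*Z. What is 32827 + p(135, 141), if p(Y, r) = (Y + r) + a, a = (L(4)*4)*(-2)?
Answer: 33135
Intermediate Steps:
L(Z) = -Z
a = 32 (a = (-1*4*4)*(-2) = -4*4*(-2) = -16*(-2) = 32)
p(Y, r) = 32 + Y + r (p(Y, r) = (Y + r) + 32 = 32 + Y + r)
32827 + p(135, 141) = 32827 + (32 + 135 + 141) = 32827 + 308 = 33135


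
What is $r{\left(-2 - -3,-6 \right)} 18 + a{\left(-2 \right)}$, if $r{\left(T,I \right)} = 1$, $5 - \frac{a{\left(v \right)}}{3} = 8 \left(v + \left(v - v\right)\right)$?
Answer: $81$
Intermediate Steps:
$a{\left(v \right)} = 15 - 24 v$ ($a{\left(v \right)} = 15 - 3 \cdot 8 \left(v + \left(v - v\right)\right) = 15 - 3 \cdot 8 \left(v + 0\right) = 15 - 3 \cdot 8 v = 15 - 24 v$)
$r{\left(-2 - -3,-6 \right)} 18 + a{\left(-2 \right)} = 1 \cdot 18 + \left(15 - -48\right) = 18 + \left(15 + 48\right) = 18 + 63 = 81$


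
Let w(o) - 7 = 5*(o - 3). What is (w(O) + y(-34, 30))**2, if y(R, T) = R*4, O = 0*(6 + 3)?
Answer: 20736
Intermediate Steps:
O = 0 (O = 0*9 = 0)
w(o) = -8 + 5*o (w(o) = 7 + 5*(o - 3) = 7 + 5*(-3 + o) = 7 + (-15 + 5*o) = -8 + 5*o)
y(R, T) = 4*R
(w(O) + y(-34, 30))**2 = ((-8 + 5*0) + 4*(-34))**2 = ((-8 + 0) - 136)**2 = (-8 - 136)**2 = (-144)**2 = 20736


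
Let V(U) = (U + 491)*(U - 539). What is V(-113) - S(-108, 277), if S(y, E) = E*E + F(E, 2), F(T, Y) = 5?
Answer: -323190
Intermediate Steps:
V(U) = (-539 + U)*(491 + U) (V(U) = (491 + U)*(-539 + U) = (-539 + U)*(491 + U))
S(y, E) = 5 + E**2 (S(y, E) = E*E + 5 = E**2 + 5 = 5 + E**2)
V(-113) - S(-108, 277) = (-264649 + (-113)**2 - 48*(-113)) - (5 + 277**2) = (-264649 + 12769 + 5424) - (5 + 76729) = -246456 - 1*76734 = -246456 - 76734 = -323190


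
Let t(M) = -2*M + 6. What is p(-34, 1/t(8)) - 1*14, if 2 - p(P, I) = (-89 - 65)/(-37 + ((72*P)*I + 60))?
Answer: -15298/1339 ≈ -11.425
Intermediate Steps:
t(M) = 6 - 2*M
p(P, I) = 2 + 154/(23 + 72*I*P) (p(P, I) = 2 - (-89 - 65)/(-37 + ((72*P)*I + 60)) = 2 - (-154)/(-37 + (72*I*P + 60)) = 2 - (-154)/(-37 + (60 + 72*I*P)) = 2 - (-154)/(23 + 72*I*P) = 2 + 154/(23 + 72*I*P))
p(-34, 1/t(8)) - 1*14 = 8*(25 + 18*(-34)/(6 - 2*8))/(23 + 72*(-34)/(6 - 2*8)) - 1*14 = 8*(25 + 18*(-34)/(6 - 16))/(23 + 72*(-34)/(6 - 16)) - 14 = 8*(25 + 18*(-34)/(-10))/(23 + 72*(-34)/(-10)) - 14 = 8*(25 + 18*(-⅒)*(-34))/(23 + 72*(-⅒)*(-34)) - 14 = 8*(25 + 306/5)/(23 + 1224/5) - 14 = 8*(431/5)/(1339/5) - 14 = 8*(5/1339)*(431/5) - 14 = 3448/1339 - 14 = -15298/1339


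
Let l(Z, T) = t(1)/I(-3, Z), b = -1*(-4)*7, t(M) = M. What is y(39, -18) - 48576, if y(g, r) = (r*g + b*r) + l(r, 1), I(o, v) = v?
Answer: -896077/18 ≈ -49782.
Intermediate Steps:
b = 28 (b = 4*7 = 28)
l(Z, T) = 1/Z
y(g, r) = 1/r + 28*r + g*r (y(g, r) = (r*g + 28*r) + 1/r = (g*r + 28*r) + 1/r = (28*r + g*r) + 1/r = 1/r + 28*r + g*r)
y(39, -18) - 48576 = (1 + (-18)**2*(28 + 39))/(-18) - 48576 = -(1 + 324*67)/18 - 48576 = -(1 + 21708)/18 - 48576 = -1/18*21709 - 48576 = -21709/18 - 48576 = -896077/18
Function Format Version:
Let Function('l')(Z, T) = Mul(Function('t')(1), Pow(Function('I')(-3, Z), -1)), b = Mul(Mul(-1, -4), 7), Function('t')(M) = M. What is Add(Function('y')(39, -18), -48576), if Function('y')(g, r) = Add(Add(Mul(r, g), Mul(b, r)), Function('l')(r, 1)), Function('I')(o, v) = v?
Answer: Rational(-896077, 18) ≈ -49782.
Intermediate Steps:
b = 28 (b = Mul(4, 7) = 28)
Function('l')(Z, T) = Pow(Z, -1) (Function('l')(Z, T) = Mul(1, Pow(Z, -1)) = Pow(Z, -1))
Function('y')(g, r) = Add(Pow(r, -1), Mul(28, r), Mul(g, r)) (Function('y')(g, r) = Add(Add(Mul(r, g), Mul(28, r)), Pow(r, -1)) = Add(Add(Mul(g, r), Mul(28, r)), Pow(r, -1)) = Add(Add(Mul(28, r), Mul(g, r)), Pow(r, -1)) = Add(Pow(r, -1), Mul(28, r), Mul(g, r)))
Add(Function('y')(39, -18), -48576) = Add(Mul(Pow(-18, -1), Add(1, Mul(Pow(-18, 2), Add(28, 39)))), -48576) = Add(Mul(Rational(-1, 18), Add(1, Mul(324, 67))), -48576) = Add(Mul(Rational(-1, 18), Add(1, 21708)), -48576) = Add(Mul(Rational(-1, 18), 21709), -48576) = Add(Rational(-21709, 18), -48576) = Rational(-896077, 18)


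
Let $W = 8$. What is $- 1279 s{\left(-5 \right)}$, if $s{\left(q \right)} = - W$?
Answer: $10232$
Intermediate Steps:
$s{\left(q \right)} = -8$ ($s{\left(q \right)} = \left(-1\right) 8 = -8$)
$- 1279 s{\left(-5 \right)} = \left(-1279\right) \left(-8\right) = 10232$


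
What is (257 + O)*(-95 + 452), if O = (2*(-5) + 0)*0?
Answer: 91749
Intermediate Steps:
O = 0 (O = (-10 + 0)*0 = -10*0 = 0)
(257 + O)*(-95 + 452) = (257 + 0)*(-95 + 452) = 257*357 = 91749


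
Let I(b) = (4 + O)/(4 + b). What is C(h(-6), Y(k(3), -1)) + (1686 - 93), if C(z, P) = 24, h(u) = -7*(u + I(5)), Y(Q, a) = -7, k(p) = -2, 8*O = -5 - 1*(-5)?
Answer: 1617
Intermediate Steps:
O = 0 (O = (-5 - 1*(-5))/8 = (-5 + 5)/8 = (⅛)*0 = 0)
I(b) = 4/(4 + b) (I(b) = (4 + 0)/(4 + b) = 4/(4 + b))
h(u) = -28/9 - 7*u (h(u) = -7*(u + 4/(4 + 5)) = -7*(u + 4/9) = -7*(4/9 + u) = -28/9 - 7*u)
C(h(-6), Y(k(3), -1)) + (1686 - 93) = 24 + (1686 - 93) = 24 + 1593 = 1617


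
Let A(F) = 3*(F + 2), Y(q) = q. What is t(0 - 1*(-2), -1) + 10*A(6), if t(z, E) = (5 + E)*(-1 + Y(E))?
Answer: 232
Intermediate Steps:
t(z, E) = (-1 + E)*(5 + E) (t(z, E) = (5 + E)*(-1 + E) = (-1 + E)*(5 + E))
A(F) = 6 + 3*F (A(F) = 3*(2 + F) = 6 + 3*F)
t(0 - 1*(-2), -1) + 10*A(6) = (-5 + (-1)² + 4*(-1)) + 10*(6 + 3*6) = (-5 + 1 - 4) + 10*(6 + 18) = -8 + 10*24 = -8 + 240 = 232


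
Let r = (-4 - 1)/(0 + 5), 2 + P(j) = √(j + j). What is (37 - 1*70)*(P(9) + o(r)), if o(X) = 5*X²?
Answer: -99 - 99*√2 ≈ -239.01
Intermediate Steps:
P(j) = -2 + √2*√j (P(j) = -2 + √(j + j) = -2 + √(2*j) = -2 + √2*√j)
r = -1 (r = -5/5 = -5*⅕ = -1)
(37 - 1*70)*(P(9) + o(r)) = (37 - 1*70)*((-2 + √2*√9) + 5*(-1)²) = (37 - 70)*((-2 + √2*3) + 5*1) = -33*((-2 + 3*√2) + 5) = -33*(3 + 3*√2) = -99 - 99*√2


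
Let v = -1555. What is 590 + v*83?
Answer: -128475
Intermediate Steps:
590 + v*83 = 590 - 1555*83 = 590 - 129065 = -128475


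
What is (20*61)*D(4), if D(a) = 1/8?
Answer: 305/2 ≈ 152.50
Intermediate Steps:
D(a) = ⅛
(20*61)*D(4) = (20*61)*(⅛) = 1220*(⅛) = 305/2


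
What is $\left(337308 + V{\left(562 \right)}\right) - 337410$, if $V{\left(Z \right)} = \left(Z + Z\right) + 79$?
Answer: $1101$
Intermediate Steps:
$V{\left(Z \right)} = 79 + 2 Z$ ($V{\left(Z \right)} = 2 Z + 79 = 79 + 2 Z$)
$\left(337308 + V{\left(562 \right)}\right) - 337410 = \left(337308 + \left(79 + 2 \cdot 562\right)\right) - 337410 = \left(337308 + \left(79 + 1124\right)\right) - 337410 = \left(337308 + 1203\right) - 337410 = 338511 - 337410 = 1101$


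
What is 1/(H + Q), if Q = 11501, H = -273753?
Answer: -1/262252 ≈ -3.8131e-6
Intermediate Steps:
1/(H + Q) = 1/(-273753 + 11501) = 1/(-262252) = -1/262252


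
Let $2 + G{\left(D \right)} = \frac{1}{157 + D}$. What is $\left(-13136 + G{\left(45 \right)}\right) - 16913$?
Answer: $- \frac{6070301}{202} \approx -30051.0$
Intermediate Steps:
$G{\left(D \right)} = -2 + \frac{1}{157 + D}$
$\left(-13136 + G{\left(45 \right)}\right) - 16913 = \left(-13136 + \frac{-313 - 90}{157 + 45}\right) - 16913 = \left(-13136 + \frac{-313 - 90}{202}\right) - 16913 = \left(-13136 + \frac{1}{202} \left(-403\right)\right) - 16913 = \left(-13136 - \frac{403}{202}\right) - 16913 = - \frac{2653875}{202} - 16913 = - \frac{6070301}{202}$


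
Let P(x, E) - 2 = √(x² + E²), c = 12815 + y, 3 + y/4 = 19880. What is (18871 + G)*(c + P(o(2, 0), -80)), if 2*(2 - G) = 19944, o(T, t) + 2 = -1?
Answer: 821784825 + 8901*√6409 ≈ 8.2250e+8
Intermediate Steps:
y = 79508 (y = -12 + 4*19880 = -12 + 79520 = 79508)
o(T, t) = -3 (o(T, t) = -2 - 1 = -3)
G = -9970 (G = 2 - ½*19944 = 2 - 9972 = -9970)
c = 92323 (c = 12815 + 79508 = 92323)
P(x, E) = 2 + √(E² + x²) (P(x, E) = 2 + √(x² + E²) = 2 + √(E² + x²))
(18871 + G)*(c + P(o(2, 0), -80)) = (18871 - 9970)*(92323 + (2 + √((-80)² + (-3)²))) = 8901*(92323 + (2 + √(6400 + 9))) = 8901*(92323 + (2 + √6409)) = 8901*(92325 + √6409) = 821784825 + 8901*√6409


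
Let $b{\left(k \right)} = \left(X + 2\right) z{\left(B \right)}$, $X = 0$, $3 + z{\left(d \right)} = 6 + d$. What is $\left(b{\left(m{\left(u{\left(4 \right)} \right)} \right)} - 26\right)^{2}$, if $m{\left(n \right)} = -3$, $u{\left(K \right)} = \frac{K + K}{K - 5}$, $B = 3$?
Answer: $196$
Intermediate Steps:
$z{\left(d \right)} = 3 + d$ ($z{\left(d \right)} = -3 + \left(6 + d\right) = 3 + d$)
$u{\left(K \right)} = \frac{2 K}{-5 + K}$
$b{\left(k \right)} = 12$ ($b{\left(k \right)} = \left(0 + 2\right) \left(3 + 3\right) = 2 \cdot 6 = 12$)
$\left(b{\left(m{\left(u{\left(4 \right)} \right)} \right)} - 26\right)^{2} = \left(12 - 26\right)^{2} = \left(-14\right)^{2} = 196$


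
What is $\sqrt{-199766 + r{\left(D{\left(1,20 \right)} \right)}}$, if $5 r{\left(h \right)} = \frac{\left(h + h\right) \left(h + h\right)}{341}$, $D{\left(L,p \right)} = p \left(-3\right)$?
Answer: $\frac{i \sqrt{23228008166}}{341} \approx 446.94 i$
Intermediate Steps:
$D{\left(L,p \right)} = - 3 p$
$r{\left(h \right)} = \frac{4 h^{2}}{1705}$ ($r{\left(h \right)} = \frac{\left(h + h\right) \left(h + h\right) \frac{1}{341}}{5} = \frac{2 h 2 h \frac{1}{341}}{5} = \frac{4 h^{2} \cdot \frac{1}{341}}{5} = \frac{\frac{4}{341} h^{2}}{5} = \frac{4 h^{2}}{1705}$)
$\sqrt{-199766 + r{\left(D{\left(1,20 \right)} \right)}} = \sqrt{-199766 + \frac{4 \left(\left(-3\right) 20\right)^{2}}{1705}} = \sqrt{-199766 + \frac{4 \left(-60\right)^{2}}{1705}} = \sqrt{-199766 + \frac{4}{1705} \cdot 3600} = \sqrt{-199766 + \frac{2880}{341}} = \sqrt{- \frac{68117326}{341}} = \frac{i \sqrt{23228008166}}{341}$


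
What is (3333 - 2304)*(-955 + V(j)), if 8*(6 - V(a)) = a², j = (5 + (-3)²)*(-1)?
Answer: -2003463/2 ≈ -1.0017e+6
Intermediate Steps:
j = -14 (j = (5 + 9)*(-1) = 14*(-1) = -14)
V(a) = 6 - a²/8
(3333 - 2304)*(-955 + V(j)) = (3333 - 2304)*(-955 + (6 - ⅛*(-14)²)) = 1029*(-955 + (6 - ⅛*196)) = 1029*(-955 + (6 - 49/2)) = 1029*(-955 - 37/2) = 1029*(-1947/2) = -2003463/2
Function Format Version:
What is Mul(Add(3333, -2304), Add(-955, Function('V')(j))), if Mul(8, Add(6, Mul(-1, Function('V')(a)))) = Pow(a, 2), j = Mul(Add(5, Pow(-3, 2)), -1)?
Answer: Rational(-2003463, 2) ≈ -1.0017e+6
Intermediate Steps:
j = -14 (j = Mul(Add(5, 9), -1) = Mul(14, -1) = -14)
Function('V')(a) = Add(6, Mul(Rational(-1, 8), Pow(a, 2)))
Mul(Add(3333, -2304), Add(-955, Function('V')(j))) = Mul(Add(3333, -2304), Add(-955, Add(6, Mul(Rational(-1, 8), Pow(-14, 2))))) = Mul(1029, Add(-955, Add(6, Mul(Rational(-1, 8), 196)))) = Mul(1029, Add(-955, Add(6, Rational(-49, 2)))) = Mul(1029, Add(-955, Rational(-37, 2))) = Mul(1029, Rational(-1947, 2)) = Rational(-2003463, 2)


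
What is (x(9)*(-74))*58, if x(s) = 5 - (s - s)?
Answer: -21460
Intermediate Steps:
x(s) = 5 (x(s) = 5 - 1*0 = 5 + 0 = 5)
(x(9)*(-74))*58 = (5*(-74))*58 = -370*58 = -21460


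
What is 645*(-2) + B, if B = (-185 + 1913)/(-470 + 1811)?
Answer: -192018/149 ≈ -1288.7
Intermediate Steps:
B = 192/149 (B = 1728/1341 = 1728*(1/1341) = 192/149 ≈ 1.2886)
645*(-2) + B = 645*(-2) + 192/149 = -1290 + 192/149 = -192018/149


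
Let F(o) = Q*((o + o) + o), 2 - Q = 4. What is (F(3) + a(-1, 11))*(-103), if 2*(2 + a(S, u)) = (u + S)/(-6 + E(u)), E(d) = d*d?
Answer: 47277/23 ≈ 2055.5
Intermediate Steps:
Q = -2 (Q = 2 - 1*4 = 2 - 4 = -2)
E(d) = d²
a(S, u) = -2 + (S + u)/(2*(-6 + u²)) (a(S, u) = -2 + ((u + S)/(-6 + u²))/2 = -2 + ((S + u)/(-6 + u²))/2 = -2 + (S + u)/(2*(-6 + u²)))
F(o) = -6*o (F(o) = -2*((o + o) + o) = -2*(2*o + o) = -6*o)
(F(3) + a(-1, 11))*(-103) = (-6*3 + (24 - 1 + 11 - 4*11²)/(2*(-6 + 11²)))*(-103) = (-18 + (24 - 1 + 11 - 4*121)/(2*(-6 + 121)))*(-103) = (-18 + (½)*(24 - 1 + 11 - 484)/115)*(-103) = (-18 + (½)*(1/115)*(-450))*(-103) = (-18 - 45/23)*(-103) = -459/23*(-103) = 47277/23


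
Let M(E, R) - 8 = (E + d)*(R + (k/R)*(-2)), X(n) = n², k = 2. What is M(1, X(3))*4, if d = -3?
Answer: -328/9 ≈ -36.444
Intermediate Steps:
M(E, R) = 8 + (-3 + E)*(R - 4/R) (M(E, R) = 8 + (E - 3)*(R + (2/R)*(-2)) = 8 + (-3 + E)*(R - 4/R))
M(1, X(3))*4 = ((12 - 4*1 + 3²*(8 - 3*3² + 1*3²))/(3²))*4 = ((12 - 4 + 9*(8 - 3*9 + 1*9))/9)*4 = ((12 - 4 + 9*(8 - 27 + 9))/9)*4 = ((12 - 4 + 9*(-10))/9)*4 = ((12 - 4 - 90)/9)*4 = ((⅑)*(-82))*4 = -82/9*4 = -328/9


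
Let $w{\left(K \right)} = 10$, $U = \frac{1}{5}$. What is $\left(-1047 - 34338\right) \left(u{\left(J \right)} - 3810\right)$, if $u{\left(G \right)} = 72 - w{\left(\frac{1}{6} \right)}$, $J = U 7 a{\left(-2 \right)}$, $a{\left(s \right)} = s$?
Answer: $132622980$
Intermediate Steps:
$U = \frac{1}{5} \approx 0.2$
$J = - \frac{14}{5}$ ($J = \frac{1}{5} \cdot 7 \left(-2\right) = \frac{7}{5} \left(-2\right) = - \frac{14}{5} \approx -2.8$)
$u{\left(G \right)} = 62$ ($u{\left(G \right)} = 72 - 10 = 62$)
$\left(-1047 - 34338\right) \left(u{\left(J \right)} - 3810\right) = \left(-1047 - 34338\right) \left(62 - 3810\right) = \left(-35385\right) \left(-3748\right) = 132622980$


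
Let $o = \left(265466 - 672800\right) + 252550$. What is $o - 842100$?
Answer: $-996884$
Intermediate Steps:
$o = -154784$ ($o = -407334 + 252550 = -154784$)
$o - 842100 = -154784 - 842100 = -996884$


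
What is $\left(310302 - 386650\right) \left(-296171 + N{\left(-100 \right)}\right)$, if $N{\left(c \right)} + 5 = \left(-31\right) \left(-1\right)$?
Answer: $22610078460$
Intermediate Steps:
$N{\left(c \right)} = 26$ ($N{\left(c \right)} = -5 - -31 = -5 + 31 = 26$)
$\left(310302 - 386650\right) \left(-296171 + N{\left(-100 \right)}\right) = \left(310302 - 386650\right) \left(-296171 + 26\right) = \left(-76348\right) \left(-296145\right) = 22610078460$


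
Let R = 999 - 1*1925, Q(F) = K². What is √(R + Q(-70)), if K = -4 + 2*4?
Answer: I*√910 ≈ 30.166*I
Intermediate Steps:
K = 4 (K = -4 + 8 = 4)
Q(F) = 16 (Q(F) = 4² = 16)
R = -926 (R = 999 - 1925 = -926)
√(R + Q(-70)) = √(-926 + 16) = √(-910) = I*√910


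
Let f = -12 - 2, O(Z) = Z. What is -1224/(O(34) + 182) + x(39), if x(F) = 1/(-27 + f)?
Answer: -700/123 ≈ -5.6911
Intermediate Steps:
f = -14
x(F) = -1/41 (x(F) = 1/(-27 - 14) = 1/(-41) = -1/41)
-1224/(O(34) + 182) + x(39) = -1224/(34 + 182) - 1/41 = -1224/216 - 1/41 = -1224*1/216 - 1/41 = -17/3 - 1/41 = -700/123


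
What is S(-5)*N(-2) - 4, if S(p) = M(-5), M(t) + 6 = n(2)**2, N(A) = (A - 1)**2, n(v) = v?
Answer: -22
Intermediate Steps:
N(A) = (-1 + A)**2
M(t) = -2 (M(t) = -6 + 2**2 = -6 + 4 = -2)
S(p) = -2
S(-5)*N(-2) - 4 = -2*(-1 - 2)**2 - 4 = -2*(-3)**2 - 4 = -2*9 - 4 = -18 - 4 = -22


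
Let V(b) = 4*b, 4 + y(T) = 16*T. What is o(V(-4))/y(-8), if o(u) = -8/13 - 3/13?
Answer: 1/156 ≈ 0.0064103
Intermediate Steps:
y(T) = -4 + 16*T
o(u) = -11/13 (o(u) = -8*1/13 - 3*1/13 = -8/13 - 3/13 = -11/13)
o(V(-4))/y(-8) = -11/(13*(-4 + 16*(-8))) = -11/(13*(-4 - 128)) = -11/13/(-132) = -11/13*(-1/132) = 1/156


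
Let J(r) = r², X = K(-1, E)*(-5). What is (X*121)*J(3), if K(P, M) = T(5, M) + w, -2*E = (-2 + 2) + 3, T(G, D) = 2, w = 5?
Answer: -38115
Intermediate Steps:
E = -3/2 (E = -((-2 + 2) + 3)/2 = -(0 + 3)/2 = -½*3 = -3/2 ≈ -1.5000)
K(P, M) = 7 (K(P, M) = 2 + 5 = 7)
X = -35 (X = 7*(-5) = -35)
(X*121)*J(3) = -35*121*3² = -4235*9 = -38115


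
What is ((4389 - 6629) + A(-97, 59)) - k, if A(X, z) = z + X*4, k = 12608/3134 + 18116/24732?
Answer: -24936501584/9688761 ≈ -2573.8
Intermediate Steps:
k = 46074575/9688761 (k = 12608*(1/3134) + 18116*(1/24732) = 6304/1567 + 4529/6183 = 46074575/9688761 ≈ 4.7555)
A(X, z) = z + 4*X
((4389 - 6629) + A(-97, 59)) - k = ((4389 - 6629) + (59 + 4*(-97))) - 1*46074575/9688761 = (-2240 + (59 - 388)) - 46074575/9688761 = (-2240 - 329) - 46074575/9688761 = -2569 - 46074575/9688761 = -24936501584/9688761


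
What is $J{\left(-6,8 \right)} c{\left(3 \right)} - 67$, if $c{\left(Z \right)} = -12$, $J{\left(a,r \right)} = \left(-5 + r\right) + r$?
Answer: $-199$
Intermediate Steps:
$J{\left(a,r \right)} = -5 + 2 r$
$J{\left(-6,8 \right)} c{\left(3 \right)} - 67 = \left(-5 + 2 \cdot 8\right) \left(-12\right) - 67 = \left(-5 + 16\right) \left(-12\right) - 67 = 11 \left(-12\right) - 67 = -132 - 67 = -199$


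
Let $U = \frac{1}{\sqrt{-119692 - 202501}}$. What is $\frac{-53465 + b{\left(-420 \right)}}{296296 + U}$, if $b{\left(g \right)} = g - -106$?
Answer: $- \frac{5133985191046712}{28285748641037889} - \frac{53779 i \sqrt{322193}}{28285748641037889} \approx -0.1815 - 1.0792 \cdot 10^{-9} i$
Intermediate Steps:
$U = - \frac{i \sqrt{322193}}{322193}$ ($U = \frac{1}{\sqrt{-322193}} = \frac{1}{i \sqrt{322193}} = - \frac{i \sqrt{322193}}{322193} \approx - 0.0017617 i$)
$b{\left(g \right)} = 106 + g$ ($b{\left(g \right)} = g + 106 = 106 + g$)
$\frac{-53465 + b{\left(-420 \right)}}{296296 + U} = \frac{-53465 + \left(106 - 420\right)}{296296 - \frac{i \sqrt{322193}}{322193}} = \frac{-53465 - 314}{296296 - \frac{i \sqrt{322193}}{322193}} = - \frac{53779}{296296 - \frac{i \sqrt{322193}}{322193}}$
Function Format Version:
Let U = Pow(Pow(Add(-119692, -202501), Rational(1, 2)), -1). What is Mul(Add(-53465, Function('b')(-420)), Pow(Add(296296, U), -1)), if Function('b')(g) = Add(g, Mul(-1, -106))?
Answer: Add(Rational(-5133985191046712, 28285748641037889), Mul(Rational(-53779, 28285748641037889), I, Pow(322193, Rational(1, 2)))) ≈ Add(-0.18150, Mul(-1.0792e-9, I))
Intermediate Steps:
U = Mul(Rational(-1, 322193), I, Pow(322193, Rational(1, 2))) (U = Pow(Pow(-322193, Rational(1, 2)), -1) = Pow(Mul(I, Pow(322193, Rational(1, 2))), -1) = Mul(Rational(-1, 322193), I, Pow(322193, Rational(1, 2))) ≈ Mul(-0.0017617, I))
Function('b')(g) = Add(106, g) (Function('b')(g) = Add(g, 106) = Add(106, g))
Mul(Add(-53465, Function('b')(-420)), Pow(Add(296296, U), -1)) = Mul(Add(-53465, Add(106, -420)), Pow(Add(296296, Mul(Rational(-1, 322193), I, Pow(322193, Rational(1, 2)))), -1)) = Mul(Add(-53465, -314), Pow(Add(296296, Mul(Rational(-1, 322193), I, Pow(322193, Rational(1, 2)))), -1)) = Mul(-53779, Pow(Add(296296, Mul(Rational(-1, 322193), I, Pow(322193, Rational(1, 2)))), -1))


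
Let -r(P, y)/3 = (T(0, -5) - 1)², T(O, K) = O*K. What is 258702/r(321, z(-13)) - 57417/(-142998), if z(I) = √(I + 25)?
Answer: -4110410705/47666 ≈ -86234.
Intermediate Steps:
z(I) = √(25 + I)
T(O, K) = K*O
r(P, y) = -3 (r(P, y) = -3*(-5*0 - 1)² = -3*(0 - 1)² = -3*(-1)² = -3*1 = -3)
258702/r(321, z(-13)) - 57417/(-142998) = 258702/(-3) - 57417/(-142998) = 258702*(-⅓) - 57417*(-1/142998) = -86234 + 19139/47666 = -4110410705/47666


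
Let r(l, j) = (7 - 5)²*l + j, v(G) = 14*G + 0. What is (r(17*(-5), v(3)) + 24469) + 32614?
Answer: 56785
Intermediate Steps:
v(G) = 14*G
r(l, j) = j + 4*l (r(l, j) = 2²*l + j = 4*l + j = j + 4*l)
(r(17*(-5), v(3)) + 24469) + 32614 = ((14*3 + 4*(17*(-5))) + 24469) + 32614 = ((42 + 4*(-85)) + 24469) + 32614 = ((42 - 340) + 24469) + 32614 = (-298 + 24469) + 32614 = 24171 + 32614 = 56785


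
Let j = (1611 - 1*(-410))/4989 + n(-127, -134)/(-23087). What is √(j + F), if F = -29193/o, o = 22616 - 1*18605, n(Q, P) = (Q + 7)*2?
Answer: I*√162750710201166074996274/153997054491 ≈ 2.6197*I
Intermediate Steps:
n(Q, P) = 14 + 2*Q (n(Q, P) = (7 + Q)*2 = 14 + 2*Q)
o = 4011 (o = 22616 - 18605 = 4011)
j = 47856187/115181043 (j = (1611 - 1*(-410))/4989 + (14 + 2*(-127))/(-23087) = (1611 + 410)*(1/4989) + (14 - 254)*(-1/23087) = 2021*(1/4989) - 240*(-1/23087) = 2021/4989 + 240/23087 = 47856187/115181043 ≈ 0.41549)
F = -9731/1337 (F = -29193/4011 = -29193*1/4011 = -9731/1337 ≈ -7.2782)
√(j + F) = √(47856187/115181043 - 9731/1337) = √(-1056843007414/153997054491) = I*√162750710201166074996274/153997054491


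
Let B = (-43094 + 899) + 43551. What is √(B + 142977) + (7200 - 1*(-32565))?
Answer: 39765 + 3*√16037 ≈ 40145.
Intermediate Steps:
B = 1356 (B = -42195 + 43551 = 1356)
√(B + 142977) + (7200 - 1*(-32565)) = √(1356 + 142977) + (7200 - 1*(-32565)) = √144333 + (7200 + 32565) = 3*√16037 + 39765 = 39765 + 3*√16037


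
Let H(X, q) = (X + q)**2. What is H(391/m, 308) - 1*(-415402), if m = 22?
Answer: 252420457/484 ≈ 5.2153e+5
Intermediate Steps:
H(391/m, 308) - 1*(-415402) = (391/22 + 308)**2 - 1*(-415402) = (391*(1/22) + 308)**2 + 415402 = (391/22 + 308)**2 + 415402 = (7167/22)**2 + 415402 = 51365889/484 + 415402 = 252420457/484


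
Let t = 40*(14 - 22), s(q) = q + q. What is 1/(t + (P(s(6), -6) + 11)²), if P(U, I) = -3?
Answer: -1/256 ≈ -0.0039063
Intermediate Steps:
s(q) = 2*q
t = -320 (t = 40*(-8) = -320)
1/(t + (P(s(6), -6) + 11)²) = 1/(-320 + (-3 + 11)²) = 1/(-320 + 8²) = 1/(-320 + 64) = 1/(-256) = -1/256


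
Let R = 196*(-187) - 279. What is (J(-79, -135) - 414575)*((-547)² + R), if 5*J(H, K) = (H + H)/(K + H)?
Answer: -58172616769788/535 ≈ -1.0873e+11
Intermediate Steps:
J(H, K) = 2*H/(5*(H + K)) (J(H, K) = ((H + H)/(K + H))/5 = ((2*H)/(H + K))/5 = (2*H/(H + K))/5 = 2*H/(5*(H + K)))
R = -36931 (R = -36652 - 279 = -36931)
(J(-79, -135) - 414575)*((-547)² + R) = ((⅖)*(-79)/(-79 - 135) - 414575)*((-547)² - 36931) = ((⅖)*(-79)/(-214) - 414575)*(299209 - 36931) = ((⅖)*(-79)*(-1/214) - 414575)*262278 = (79/535 - 414575)*262278 = -221797546/535*262278 = -58172616769788/535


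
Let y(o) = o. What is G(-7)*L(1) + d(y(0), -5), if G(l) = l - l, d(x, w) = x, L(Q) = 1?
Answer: 0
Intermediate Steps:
G(l) = 0
G(-7)*L(1) + d(y(0), -5) = 0*1 + 0 = 0 + 0 = 0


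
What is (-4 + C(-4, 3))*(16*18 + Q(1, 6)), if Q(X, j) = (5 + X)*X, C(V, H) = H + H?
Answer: 588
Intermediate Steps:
C(V, H) = 2*H
Q(X, j) = X*(5 + X)
(-4 + C(-4, 3))*(16*18 + Q(1, 6)) = (-4 + 2*3)*(16*18 + 1*(5 + 1)) = (-4 + 6)*(288 + 1*6) = 2*(288 + 6) = 2*294 = 588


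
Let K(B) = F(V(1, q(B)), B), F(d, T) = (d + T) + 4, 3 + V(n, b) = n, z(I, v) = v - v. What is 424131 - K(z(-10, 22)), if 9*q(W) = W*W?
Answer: 424129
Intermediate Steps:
q(W) = W²/9 (q(W) = (W*W)/9 = W²/9)
z(I, v) = 0
V(n, b) = -3 + n
F(d, T) = 4 + T + d (F(d, T) = (T + d) + 4 = 4 + T + d)
K(B) = 2 + B (K(B) = 4 + B + (-3 + 1) = 4 + B - 2 = 2 + B)
424131 - K(z(-10, 22)) = 424131 - (2 + 0) = 424131 - 1*2 = 424131 - 2 = 424129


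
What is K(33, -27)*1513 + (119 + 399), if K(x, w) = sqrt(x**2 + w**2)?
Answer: 518 + 4539*sqrt(202) ≈ 65029.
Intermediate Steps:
K(x, w) = sqrt(w**2 + x**2)
K(33, -27)*1513 + (119 + 399) = sqrt((-27)**2 + 33**2)*1513 + (119 + 399) = sqrt(729 + 1089)*1513 + 518 = sqrt(1818)*1513 + 518 = (3*sqrt(202))*1513 + 518 = 4539*sqrt(202) + 518 = 518 + 4539*sqrt(202)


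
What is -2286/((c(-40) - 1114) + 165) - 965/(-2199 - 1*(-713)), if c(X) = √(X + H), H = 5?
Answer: 170535956/55764379 + 381*I*√35/150106 ≈ 3.0582 + 0.015016*I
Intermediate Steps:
c(X) = √(5 + X) (c(X) = √(X + 5) = √(5 + X))
-2286/((c(-40) - 1114) + 165) - 965/(-2199 - 1*(-713)) = -2286/((√(5 - 40) - 1114) + 165) - 965/(-2199 - 1*(-713)) = -2286/((√(-35) - 1114) + 165) - 965/(-2199 + 713) = -2286/((I*√35 - 1114) + 165) - 965/(-1486) = -2286/((-1114 + I*√35) + 165) - 965*(-1/1486) = -2286/(-949 + I*√35) + 965/1486 = 965/1486 - 2286/(-949 + I*√35)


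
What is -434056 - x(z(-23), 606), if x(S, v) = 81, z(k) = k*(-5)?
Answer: -434137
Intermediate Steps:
z(k) = -5*k
-434056 - x(z(-23), 606) = -434056 - 1*81 = -434056 - 81 = -434137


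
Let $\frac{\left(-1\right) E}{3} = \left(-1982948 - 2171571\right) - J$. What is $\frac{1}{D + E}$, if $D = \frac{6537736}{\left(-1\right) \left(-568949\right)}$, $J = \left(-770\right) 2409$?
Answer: $\frac{568949}{3925053123619} \approx 1.4495 \cdot 10^{-7}$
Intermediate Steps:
$J = -1854930$
$D = \frac{6537736}{568949} \approx 11.491$
$E = 6898767$ ($E = - 3 \left(\left(-1982948 - 2171571\right) - -1854930\right) = - 3 \left(\left(-1982948 - 2171571\right) + 1854930\right) = - 3 \left(-4154519 + 1854930\right) = \left(-3\right) \left(-2299589\right) = 6898767$)
$\frac{1}{D + E} = \frac{1}{\frac{6537736}{568949} + 6898767} = \frac{1}{\frac{3925053123619}{568949}} = \frac{568949}{3925053123619}$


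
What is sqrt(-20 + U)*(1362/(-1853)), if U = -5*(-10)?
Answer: -1362*sqrt(30)/1853 ≈ -4.0259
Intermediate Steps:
U = 50
sqrt(-20 + U)*(1362/(-1853)) = sqrt(-20 + 50)*(1362/(-1853)) = sqrt(30)*(1362*(-1/1853)) = sqrt(30)*(-1362/1853) = -1362*sqrt(30)/1853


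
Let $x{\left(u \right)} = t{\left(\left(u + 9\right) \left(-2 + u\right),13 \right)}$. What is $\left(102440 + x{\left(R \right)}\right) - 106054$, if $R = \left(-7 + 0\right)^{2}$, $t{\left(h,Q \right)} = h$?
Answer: $-888$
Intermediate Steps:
$R = 49$ ($R = \left(-7\right)^{2} = 49$)
$x{\left(u \right)} = \left(-2 + u\right) \left(9 + u\right)$ ($x{\left(u \right)} = \left(u + 9\right) \left(-2 + u\right) = \left(9 + u\right) \left(-2 + u\right) = \left(-2 + u\right) \left(9 + u\right)$)
$\left(102440 + x{\left(R \right)}\right) - 106054 = \left(102440 + \left(-18 + 49^{2} + 7 \cdot 49\right)\right) - 106054 = \left(102440 + \left(-18 + 2401 + 343\right)\right) - 106054 = \left(102440 + 2726\right) - 106054 = 105166 - 106054 = -888$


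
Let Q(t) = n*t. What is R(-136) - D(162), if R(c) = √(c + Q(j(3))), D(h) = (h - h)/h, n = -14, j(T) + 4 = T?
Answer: I*√122 ≈ 11.045*I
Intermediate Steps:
j(T) = -4 + T
D(h) = 0 (D(h) = 0/h = 0)
Q(t) = -14*t
R(c) = √(14 + c) (R(c) = √(c - 14*(-4 + 3)) = √(c - 14*(-1)) = √(c + 14) = √(14 + c))
R(-136) - D(162) = √(14 - 136) - 1*0 = √(-122) + 0 = I*√122 + 0 = I*√122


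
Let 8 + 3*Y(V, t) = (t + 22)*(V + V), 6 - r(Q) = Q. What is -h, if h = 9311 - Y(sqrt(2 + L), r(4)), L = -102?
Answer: -27941/3 + 160*I ≈ -9313.7 + 160.0*I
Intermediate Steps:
r(Q) = 6 - Q
Y(V, t) = -8/3 + 2*V*(22 + t)/3 (Y(V, t) = -8/3 + ((t + 22)*(V + V))/3 = -8/3 + ((22 + t)*(2*V))/3 = -8/3 + (2*V*(22 + t))/3 = -8/3 + 2*V*(22 + t)/3)
h = 27941/3 - 160*I (h = 9311 - (-8/3 + 44*sqrt(2 - 102)/3 + 2*sqrt(2 - 102)*(6 - 1*4)/3) = 9311 - (-8/3 + 44*sqrt(-100)/3 + 2*sqrt(-100)*(6 - 4)/3) = 9311 - (-8/3 + 44*(10*I)/3 + (2/3)*(10*I)*2) = 9311 - (-8/3 + 440*I/3 + 40*I/3) = 9311 - (-8/3 + 160*I) = 9311 + (8/3 - 160*I) = 27941/3 - 160*I ≈ 9313.7 - 160.0*I)
-h = -(27941/3 - 160*I) = -27941/3 + 160*I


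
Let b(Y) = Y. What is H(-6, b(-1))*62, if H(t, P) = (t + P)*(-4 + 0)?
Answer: 1736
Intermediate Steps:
H(t, P) = -4*P - 4*t (H(t, P) = (P + t)*(-4) = -4*P - 4*t)
H(-6, b(-1))*62 = (-4*(-1) - 4*(-6))*62 = (4 + 24)*62 = 28*62 = 1736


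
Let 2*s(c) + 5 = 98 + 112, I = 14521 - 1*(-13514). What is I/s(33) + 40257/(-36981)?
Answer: 6556419/24067 ≈ 272.42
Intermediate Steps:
I = 28035 (I = 14521 + 13514 = 28035)
s(c) = 205/2 (s(c) = -5/2 + (98 + 112)/2 = -5/2 + (½)*210 = -5/2 + 105 = 205/2)
I/s(33) + 40257/(-36981) = 28035/(205/2) + 40257/(-36981) = 28035*(2/205) + 40257*(-1/36981) = 11214/41 - 639/587 = 6556419/24067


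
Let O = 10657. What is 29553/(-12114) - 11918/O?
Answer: -153106991/43032966 ≈ -3.5579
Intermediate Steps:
29553/(-12114) - 11918/O = 29553/(-12114) - 11918/10657 = 29553*(-1/12114) - 11918*1/10657 = -9851/4038 - 11918/10657 = -153106991/43032966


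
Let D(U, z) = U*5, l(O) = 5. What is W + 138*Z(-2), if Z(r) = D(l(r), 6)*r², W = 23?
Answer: 13823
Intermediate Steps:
D(U, z) = 5*U
Z(r) = 25*r² (Z(r) = (5*5)*r² = 25*r²)
W + 138*Z(-2) = 23 + 138*(25*(-2)²) = 23 + 138*(25*4) = 23 + 138*100 = 23 + 13800 = 13823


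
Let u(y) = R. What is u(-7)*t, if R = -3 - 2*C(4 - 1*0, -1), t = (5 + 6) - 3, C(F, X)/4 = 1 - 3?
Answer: 104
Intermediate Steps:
C(F, X) = -8 (C(F, X) = 4*(1 - 3) = 4*(-2) = -8)
t = 8 (t = 11 - 3 = 8)
R = 13 (R = -3 - 2*(-8) = -3 + 16 = 13)
u(y) = 13
u(-7)*t = 13*8 = 104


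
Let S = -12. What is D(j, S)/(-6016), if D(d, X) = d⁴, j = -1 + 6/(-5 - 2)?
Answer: -28561/14444416 ≈ -0.0019773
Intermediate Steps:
j = -13/7 (j = -1 + 6/(-7) = -1 + 6*(-⅐) = -1 - 6/7 = -13/7 ≈ -1.8571)
D(j, S)/(-6016) = (-13/7)⁴/(-6016) = (28561/2401)*(-1/6016) = -28561/14444416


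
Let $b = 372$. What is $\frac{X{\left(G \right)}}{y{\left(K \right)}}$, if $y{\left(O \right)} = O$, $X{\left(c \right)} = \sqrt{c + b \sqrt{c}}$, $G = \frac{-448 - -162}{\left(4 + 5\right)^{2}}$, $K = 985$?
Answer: $\frac{\sqrt{-286 + 3348 i \sqrt{286}}}{8865} \approx 0.018932 + 0.019028 i$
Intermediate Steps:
$G = - \frac{286}{81}$ ($G = \frac{-448 + 162}{9^{2}} = - \frac{286}{81} \approx -3.5309$)
$X{\left(c \right)} = \sqrt{c + 372 \sqrt{c}}$
$\frac{X{\left(G \right)}}{y{\left(K \right)}} = \frac{\sqrt{- \frac{286}{81} + 372 \sqrt{- \frac{286}{81}}}}{985} = \sqrt{- \frac{286}{81} + 372 \frac{i \sqrt{286}}{9}} \cdot \frac{1}{985} = \sqrt{- \frac{286}{81} + \frac{124 i \sqrt{286}}{3}} \cdot \frac{1}{985} = \frac{\sqrt{- \frac{286}{81} + \frac{124 i \sqrt{286}}{3}}}{985}$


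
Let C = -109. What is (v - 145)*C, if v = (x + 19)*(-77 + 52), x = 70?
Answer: 258330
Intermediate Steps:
v = -2225 (v = (70 + 19)*(-77 + 52) = 89*(-25) = -2225)
(v - 145)*C = (-2225 - 145)*(-109) = -2370*(-109) = 258330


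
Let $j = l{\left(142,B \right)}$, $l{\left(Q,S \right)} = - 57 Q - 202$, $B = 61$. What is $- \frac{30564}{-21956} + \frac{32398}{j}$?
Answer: $- \frac{57221443}{22768372} \approx -2.5132$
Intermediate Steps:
$l{\left(Q,S \right)} = -202 - 57 Q$
$j = -8296$ ($j = -202 - 8094 = -8296$)
$- \frac{30564}{-21956} + \frac{32398}{j} = - \frac{30564}{-21956} + \frac{32398}{-8296} = \left(-30564\right) \left(- \frac{1}{21956}\right) + 32398 \left(- \frac{1}{8296}\right) = \frac{7641}{5489} - \frac{16199}{4148} = - \frac{57221443}{22768372}$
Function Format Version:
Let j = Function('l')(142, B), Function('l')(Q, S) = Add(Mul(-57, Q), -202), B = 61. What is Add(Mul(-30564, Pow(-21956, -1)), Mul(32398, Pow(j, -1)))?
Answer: Rational(-57221443, 22768372) ≈ -2.5132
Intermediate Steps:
Function('l')(Q, S) = Add(-202, Mul(-57, Q))
j = -8296 (j = Add(-202, Mul(-57, 142)) = Add(-202, -8094) = -8296)
Add(Mul(-30564, Pow(-21956, -1)), Mul(32398, Pow(j, -1))) = Add(Mul(-30564, Pow(-21956, -1)), Mul(32398, Pow(-8296, -1))) = Add(Mul(-30564, Rational(-1, 21956)), Mul(32398, Rational(-1, 8296))) = Add(Rational(7641, 5489), Rational(-16199, 4148)) = Rational(-57221443, 22768372)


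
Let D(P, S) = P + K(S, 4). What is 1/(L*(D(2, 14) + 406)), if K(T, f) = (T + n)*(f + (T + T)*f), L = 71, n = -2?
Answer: 1/127800 ≈ 7.8247e-6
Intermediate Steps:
K(T, f) = (-2 + T)*(f + 2*T*f) (K(T, f) = (T - 2)*(f + (T + T)*f) = (-2 + T)*(f + (2*T)*f) = (-2 + T)*(f + 2*T*f))
D(P, S) = -8 + P - 12*S + 8*S**2 (D(P, S) = P + 4*(-2 - 3*S + 2*S**2) = P + (-8 - 12*S + 8*S**2) = -8 + P - 12*S + 8*S**2)
1/(L*(D(2, 14) + 406)) = 1/(71*((-8 + 2 - 12*14 + 8*14**2) + 406)) = 1/(71*((-8 + 2 - 168 + 8*196) + 406)) = 1/(71*((-8 + 2 - 168 + 1568) + 406)) = 1/(71*(1394 + 406)) = 1/(71*1800) = 1/127800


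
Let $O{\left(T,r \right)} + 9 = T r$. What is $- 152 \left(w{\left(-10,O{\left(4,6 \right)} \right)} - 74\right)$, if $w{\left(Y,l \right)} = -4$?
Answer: $11856$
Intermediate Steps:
$O{\left(T,r \right)} = -9 + T r$
$- 152 \left(w{\left(-10,O{\left(4,6 \right)} \right)} - 74\right) = - 152 \left(-4 - 74\right) = \left(-152\right) \left(-78\right) = 11856$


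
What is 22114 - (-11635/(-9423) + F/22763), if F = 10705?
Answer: 4742993272666/214495749 ≈ 22112.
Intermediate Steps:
22114 - (-11635/(-9423) + F/22763) = 22114 - (-11635/(-9423) + 10705/22763) = 22114 - (-11635*(-1/9423) + 10705*(1/22763)) = 22114 - (11635/9423 + 10705/22763) = 22114 - 1*365720720/214495749 = 22114 - 365720720/214495749 = 4742993272666/214495749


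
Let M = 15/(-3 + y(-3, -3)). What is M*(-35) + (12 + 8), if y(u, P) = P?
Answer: 215/2 ≈ 107.50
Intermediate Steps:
M = -5/2 (M = 15/(-3 - 3) = 15/(-6) = -⅙*15 = -5/2 ≈ -2.5000)
M*(-35) + (12 + 8) = -5/2*(-35) + (12 + 8) = 175/2 + 20 = 215/2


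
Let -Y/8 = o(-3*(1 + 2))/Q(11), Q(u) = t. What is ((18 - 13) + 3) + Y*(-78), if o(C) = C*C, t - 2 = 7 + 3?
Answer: 4220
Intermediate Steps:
t = 12 (t = 2 + (7 + 3) = 2 + 10 = 12)
o(C) = C**2
Q(u) = 12
Y = -54 (Y = -8*(-3*(1 + 2))**2/12 = -8*(-3*3)**2/12 = -8*(-9)**2/12 = -648/12 = -8*27/4 = -54)
((18 - 13) + 3) + Y*(-78) = ((18 - 13) + 3) - 54*(-78) = (5 + 3) + 4212 = 8 + 4212 = 4220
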